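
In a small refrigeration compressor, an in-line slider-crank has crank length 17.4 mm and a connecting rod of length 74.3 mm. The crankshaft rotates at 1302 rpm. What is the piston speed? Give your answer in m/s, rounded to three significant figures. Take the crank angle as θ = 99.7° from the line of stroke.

ω = 2π·1302/60 = 136.3 rad/s
For an in-line slider-crank, x = r cosθ + √(L² − r² sin²θ), so v = −rω sinθ·[1 + r cosθ/√(L² − r² sin²θ)].
With r = 0.0174 m, L = 0.0743 m, θ = 99.7°: √(L² − r² sin²θ) = 0.072293 m.
v = −0.0174·136.3·0.98570·[1 + 0.0174·-0.16849/0.072293] = -2.2437 m/s.
|v| = 2.2437 m/s.

2.24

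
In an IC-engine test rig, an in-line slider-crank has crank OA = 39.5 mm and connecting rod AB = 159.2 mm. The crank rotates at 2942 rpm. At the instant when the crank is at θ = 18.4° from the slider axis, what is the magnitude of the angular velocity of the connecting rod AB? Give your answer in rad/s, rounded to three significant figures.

72.8

ω = 308.1 rad/s (converted from 2942 rpm).
The rod makes angle φ with the slider axis where L sinφ = r sinθ; differentiating, L cosφ·φ̇ = r ω cosθ.
L cosφ = √(L² − r² sin²θ) = 0.15871 m.
|ω_rod| = r ω |cosθ| / √(L² − r² sin²θ) = 0.0395·308.1·0.94888/0.15871 = 72.756 rad/s.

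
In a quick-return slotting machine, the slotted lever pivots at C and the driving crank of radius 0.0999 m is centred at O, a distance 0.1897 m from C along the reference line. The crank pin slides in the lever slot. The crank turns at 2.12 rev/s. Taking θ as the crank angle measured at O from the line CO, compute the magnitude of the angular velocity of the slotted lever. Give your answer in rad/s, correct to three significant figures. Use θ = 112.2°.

1.19

ω = 13.32 rad/s (from 2.12 rev/s).
Crank pin A relative to C: A = (d + r cosθ, r sinθ); lever angle φ = atan2(r sinθ, d + r cosθ).
Differentiating tanφ: φ̇ = rω(d cosθ + r)/(d² + r² + 2dr cosθ).
d² + r² + 2dr cosθ = |CA|² = 0.0316452 m²;  d cosθ + r = +0.028224 m.
|ω_lever| = |0.0999·13.32·+0.028224| / 0.0316452 = 1.1868 rad/s.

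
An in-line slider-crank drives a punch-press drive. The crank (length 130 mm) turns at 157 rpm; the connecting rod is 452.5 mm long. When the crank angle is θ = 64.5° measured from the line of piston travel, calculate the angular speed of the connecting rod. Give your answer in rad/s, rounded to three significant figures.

2.11

ω = 16.44 rad/s (converted from 157 rpm).
The rod makes angle φ with the slider axis where L sinφ = r sinθ; differentiating, L cosφ·φ̇ = r ω cosθ.
L cosφ = √(L² − r² sin²θ) = 0.43702 m.
|ω_rod| = r ω |cosθ| / √(L² − r² sin²θ) = 0.13·16.44·0.43051/0.43702 = 2.1055 rad/s.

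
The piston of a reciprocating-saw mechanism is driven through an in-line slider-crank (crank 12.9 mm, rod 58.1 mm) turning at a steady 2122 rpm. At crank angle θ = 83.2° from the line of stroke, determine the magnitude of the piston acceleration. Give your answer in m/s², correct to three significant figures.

ω = 2π·2122/60 = 222.2 rad/s
x(θ) = r cosθ + √(L² − r² sin²θ); with ω constant, a = ω²·d²x/dθ².
d²x/dθ² = −r cosθ − r²(cos2θ)/√u − r⁴ sin²2θ/(4u^{3/2}),  u = L² − r² sin²θ = 0.00321153 m².
Substituting r = 0.0129 m, L = 0.0581 m, θ = 83.2°: d²x/dθ² = +0.0013246 m.
a = ω²·d²x/dθ² = (222.2)²·(+0.0013246) = +65.409 m/s²;  |a| = 65.409 m/s².

65.4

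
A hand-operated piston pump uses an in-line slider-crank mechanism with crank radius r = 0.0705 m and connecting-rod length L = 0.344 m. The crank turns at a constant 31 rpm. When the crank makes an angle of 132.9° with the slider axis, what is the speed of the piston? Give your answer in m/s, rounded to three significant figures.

0.144

ω = 2π·31/60 = 3.246 rad/s
For an in-line slider-crank, x = r cosθ + √(L² − r² sin²θ), so v = −rω sinθ·[1 + r cosθ/√(L² − r² sin²θ)].
With r = 0.0705 m, L = 0.344 m, θ = 132.9°: √(L² − r² sin²θ) = 0.3401 m.
v = −0.0705·3.246·0.73254·[1 + 0.0705·-0.68072/0.3401] = -0.144 m/s.
|v| = 0.144 m/s.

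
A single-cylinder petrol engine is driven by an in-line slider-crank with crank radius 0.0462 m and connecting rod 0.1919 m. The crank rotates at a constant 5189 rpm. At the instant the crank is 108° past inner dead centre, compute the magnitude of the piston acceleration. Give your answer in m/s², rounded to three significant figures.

ω = 2π·5189/60 = 543.4 rad/s
x(θ) = r cosθ + √(L² − r² sin²θ); with ω constant, a = ω²·d²x/dθ².
d²x/dθ² = −r cosθ − r²(cos2θ)/√u − r⁴ sin²2θ/(4u^{3/2}),  u = L² − r² sin²θ = 0.034895 m².
Substituting r = 0.0462 m, L = 0.1919 m, θ = 108°: d²x/dθ² = +0.02346 m.
a = ω²·d²x/dθ² = (543.4)²·(+0.02346) = +6927.2 m/s²;  |a| = 6927.2 m/s².

6930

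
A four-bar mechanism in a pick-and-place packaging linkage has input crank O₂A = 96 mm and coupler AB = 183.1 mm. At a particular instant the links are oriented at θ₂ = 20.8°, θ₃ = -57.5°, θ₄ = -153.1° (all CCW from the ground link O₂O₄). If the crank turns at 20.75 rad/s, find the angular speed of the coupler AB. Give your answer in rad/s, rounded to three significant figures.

1.16

ω₂ = 20.75 rad/s
Differentiating the loop-closure r₂e^{iθ₂}+r₃e^{iθ₃}=r₁+r₄e^{iθ₄} gives r₂ω₂e^{iθ₂}+r₃ω₃e^{iθ₃}=r₄ω₄e^{iθ₄}.
Eliminating the other unknown: ω₃ = r₂ω₂ sin(θ₄−θ₂) / [r₃ sin(θ₃−θ₄)].
Numerator sine = -0.10626; denominator sine = +0.99523.
Result = 0.096·20.75·(-0.10626) / (0.1831·(+0.99523)) = -1.1616 rad/s; magnitude 1.1616 rad/s.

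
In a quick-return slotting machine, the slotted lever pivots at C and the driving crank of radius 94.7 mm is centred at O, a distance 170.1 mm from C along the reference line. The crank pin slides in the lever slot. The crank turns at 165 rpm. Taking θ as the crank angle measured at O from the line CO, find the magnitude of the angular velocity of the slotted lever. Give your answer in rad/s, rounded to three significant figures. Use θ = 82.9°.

ω = 17.28 rad/s (from 165 rpm).
Crank pin A relative to C: A = (d + r cosθ, r sinθ); lever angle φ = atan2(r sinθ, d + r cosθ).
Differentiating tanφ: φ̇ = rω(d cosθ + r)/(d² + r² + 2dr cosθ).
d² + r² + 2dr cosθ = |CA|² = 0.0418842 m²;  d cosθ + r = +0.11572 m.
|ω_lever| = |0.0947·17.28·+0.11572| / 0.0418842 = 4.521 rad/s.

4.52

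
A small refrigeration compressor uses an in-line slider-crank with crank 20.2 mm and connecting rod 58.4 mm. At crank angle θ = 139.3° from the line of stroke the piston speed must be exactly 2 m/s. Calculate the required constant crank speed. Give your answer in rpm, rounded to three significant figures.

1980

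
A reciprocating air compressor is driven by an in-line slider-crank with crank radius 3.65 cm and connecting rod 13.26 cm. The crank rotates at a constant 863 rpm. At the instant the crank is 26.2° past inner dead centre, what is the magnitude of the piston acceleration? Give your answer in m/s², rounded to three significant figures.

ω = 2π·863/60 = 90.37 rad/s
x(θ) = r cosθ + √(L² − r² sin²θ); with ω constant, a = ω²·d²x/dθ².
d²x/dθ² = −r cosθ − r²(cos2θ)/√u − r⁴ sin²2θ/(4u^{3/2}),  u = L² − r² sin²θ = 0.0173231 m².
Substituting r = 0.0365 m, L = 0.1326 m, θ = 26.2°: d²x/dθ² = -0.039048 m.
a = ω²·d²x/dθ² = (90.37)²·(-0.039048) = -318.92 m/s²;  |a| = 318.92 m/s².

319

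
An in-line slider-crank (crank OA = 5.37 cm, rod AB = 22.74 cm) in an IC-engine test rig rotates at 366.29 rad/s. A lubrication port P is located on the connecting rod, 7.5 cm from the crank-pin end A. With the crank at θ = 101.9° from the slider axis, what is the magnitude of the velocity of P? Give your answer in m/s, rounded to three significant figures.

19.1

ω = 366.3 rad/s.  Crank-pin speed |V_A| = rω = 19.67 m/s, perpendicular to OA.
Rod angle: sinφ = −(r/L) sinθ ⇒ φ = -13.360°; ω_rod = −rω cosθ/√(L²−r²sin²θ) = +18.333 rad/s.
V_P = V_A + ω_rod × AP, with AP = 0.075 m along the rod.
Components: V_Px = −rω sinθ − a·ω_rod·sinφ = -18.929 m/s;  V_Py = rω cosθ + a·ω_rod·cosφ = -2.7183 m/s.
|V_P| = √(V_Px² + V_Py²) = 19.124 m/s.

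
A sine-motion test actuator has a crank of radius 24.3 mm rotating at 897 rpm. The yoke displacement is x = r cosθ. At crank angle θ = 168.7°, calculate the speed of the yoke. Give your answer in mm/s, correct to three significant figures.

ω = 93.93 rad/s (from 897 rpm).
x = r cosθ ⇒ ẋ = −rω sinθ.
|v| = rω|sinθ| = 0.0243·93.93·|sin 168.7°| = 0.44726 m/s = 447.26 mm/s.

447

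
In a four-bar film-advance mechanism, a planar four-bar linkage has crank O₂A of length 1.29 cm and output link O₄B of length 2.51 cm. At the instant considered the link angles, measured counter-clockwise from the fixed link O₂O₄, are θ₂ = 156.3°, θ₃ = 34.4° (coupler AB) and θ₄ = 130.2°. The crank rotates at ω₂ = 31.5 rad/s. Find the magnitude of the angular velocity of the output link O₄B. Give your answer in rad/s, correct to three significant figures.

13.8

ω₂ = 31.5 rad/s
Differentiating the loop-closure r₂e^{iθ₂}+r₃e^{iθ₃}=r₁+r₄e^{iθ₄} gives r₂ω₂e^{iθ₂}+r₃ω₃e^{iθ₃}=r₄ω₄e^{iθ₄}.
Eliminating the other unknown: ω₄ = r₂ω₂ sin(θ₂−θ₃) / [r₄ sin(θ₄−θ₃)].
Numerator sine = +0.84897; denominator sine = +0.99488.
Result = 0.0129·31.5·(+0.84897) / (0.0251·(+0.99488)) = +13.815 rad/s; magnitude 13.815 rad/s.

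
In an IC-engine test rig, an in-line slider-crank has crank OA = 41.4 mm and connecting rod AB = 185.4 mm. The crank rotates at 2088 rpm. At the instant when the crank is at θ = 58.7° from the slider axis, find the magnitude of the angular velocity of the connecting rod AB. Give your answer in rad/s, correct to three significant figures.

ω = 218.7 rad/s (converted from 2088 rpm).
The rod makes angle φ with the slider axis where L sinφ = r sinθ; differentiating, L cosφ·φ̇ = r ω cosθ.
L cosφ = √(L² − r² sin²θ) = 0.18199 m.
|ω_rod| = r ω |cosθ| / √(L² − r² sin²θ) = 0.0414·218.7·0.51952/0.18199 = 25.841 rad/s.

25.8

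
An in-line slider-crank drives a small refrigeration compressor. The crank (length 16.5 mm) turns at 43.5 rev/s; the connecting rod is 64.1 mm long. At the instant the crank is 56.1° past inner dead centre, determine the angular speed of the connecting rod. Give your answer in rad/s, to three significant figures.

ω = 273.3 rad/s (converted from 43.5 rev/s).
The rod makes angle φ with the slider axis where L sinφ = r sinθ; differentiating, L cosφ·φ̇ = r ω cosθ.
L cosφ = √(L² − r² sin²θ) = 0.06262 m.
|ω_rod| = r ω |cosθ| / √(L² − r² sin²θ) = 0.0165·273.3·0.55775/0.06262 = 40.168 rad/s.

40.2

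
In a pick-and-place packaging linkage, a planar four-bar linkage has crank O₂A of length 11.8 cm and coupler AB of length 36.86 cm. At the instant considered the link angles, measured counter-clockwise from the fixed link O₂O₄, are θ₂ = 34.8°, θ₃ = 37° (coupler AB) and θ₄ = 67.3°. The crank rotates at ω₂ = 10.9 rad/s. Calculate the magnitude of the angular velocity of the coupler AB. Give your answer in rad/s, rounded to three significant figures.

3.72

ω₂ = 10.9 rad/s
Differentiating the loop-closure r₂e^{iθ₂}+r₃e^{iθ₃}=r₁+r₄e^{iθ₄} gives r₂ω₂e^{iθ₂}+r₃ω₃e^{iθ₃}=r₄ω₄e^{iθ₄}.
Eliminating the other unknown: ω₃ = r₂ω₂ sin(θ₄−θ₂) / [r₃ sin(θ₃−θ₄)].
Numerator sine = +0.53730; denominator sine = -0.50453.
Result = 0.118·10.9·(+0.53730) / (0.3686·(-0.50453)) = -3.7161 rad/s; magnitude 3.7161 rad/s.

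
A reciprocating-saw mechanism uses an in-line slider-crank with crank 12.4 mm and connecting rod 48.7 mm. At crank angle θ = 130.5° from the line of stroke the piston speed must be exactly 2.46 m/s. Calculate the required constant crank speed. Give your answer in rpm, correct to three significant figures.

3000

For an in-line slider-crank, |v_piston| = rω|sinθ|·[1 + r cosθ/√(L² − r² sin²θ)].
With r = 0.0124 m, L = 0.0487 m, θ = 130.5°: the bracketed kinematic factor |dx/dθ| = 0.0078398 m.
ω = v/|dx/dθ| = 2.46/0.0078398 = 313.79 rad/s.
N = 60ω/(2π) = 2996.4 rpm.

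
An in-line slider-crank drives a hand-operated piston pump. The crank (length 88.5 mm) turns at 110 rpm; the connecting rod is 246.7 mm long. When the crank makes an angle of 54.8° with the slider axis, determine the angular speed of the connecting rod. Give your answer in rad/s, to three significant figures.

ω = 11.52 rad/s (converted from 110 rpm).
The rod makes angle φ with the slider axis where L sinφ = r sinθ; differentiating, L cosφ·φ̇ = r ω cosθ.
L cosφ = √(L² − r² sin²θ) = 0.23586 m.
|ω_rod| = r ω |cosθ| / √(L² − r² sin²θ) = 0.0885·11.52·0.57643/0.23586 = 2.4915 rad/s.

2.49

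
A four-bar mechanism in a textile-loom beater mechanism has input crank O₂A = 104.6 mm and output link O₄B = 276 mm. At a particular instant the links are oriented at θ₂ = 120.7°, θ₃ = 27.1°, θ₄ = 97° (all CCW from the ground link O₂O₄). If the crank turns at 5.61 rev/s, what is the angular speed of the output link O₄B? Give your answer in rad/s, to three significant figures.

ω₂ = 35.25 rad/s (from 5.61 rev/s).
Differentiating the loop-closure r₂e^{iθ₂}+r₃e^{iθ₃}=r₁+r₄e^{iθ₄} gives r₂ω₂e^{iθ₂}+r₃ω₃e^{iθ₃}=r₄ω₄e^{iθ₄}.
Eliminating the other unknown: ω₄ = r₂ω₂ sin(θ₂−θ₃) / [r₄ sin(θ₄−θ₃)].
Numerator sine = +0.99803; denominator sine = +0.93909.
Result = 0.1046·35.25·(+0.99803) / (0.276·(+0.93909)) = +14.197 rad/s; magnitude 14.197 rad/s.

14.2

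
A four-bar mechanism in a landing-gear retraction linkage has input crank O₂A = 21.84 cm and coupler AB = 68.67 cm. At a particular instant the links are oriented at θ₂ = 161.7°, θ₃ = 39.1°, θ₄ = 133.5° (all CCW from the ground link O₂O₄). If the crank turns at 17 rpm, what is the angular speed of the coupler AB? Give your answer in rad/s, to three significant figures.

ω₂ = 1.78 rad/s (from 17 rpm).
Differentiating the loop-closure r₂e^{iθ₂}+r₃e^{iθ₃}=r₁+r₄e^{iθ₄} gives r₂ω₂e^{iθ₂}+r₃ω₃e^{iθ₃}=r₄ω₄e^{iθ₄}.
Eliminating the other unknown: ω₃ = r₂ω₂ sin(θ₄−θ₂) / [r₃ sin(θ₃−θ₄)].
Numerator sine = -0.47255; denominator sine = -0.99705.
Result = 0.2184·1.78·(-0.47255) / (0.6867·(-0.99705)) = +0.26834 rad/s; magnitude 0.26834 rad/s.

0.268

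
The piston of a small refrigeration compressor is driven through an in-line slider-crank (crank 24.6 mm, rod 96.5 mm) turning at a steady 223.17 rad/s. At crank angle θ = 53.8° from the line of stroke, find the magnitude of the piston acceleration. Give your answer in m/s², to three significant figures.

632

ω = 223.2 rad/s
x(θ) = r cosθ + √(L² − r² sin²θ); with ω constant, a = ω²·d²x/dθ².
d²x/dθ² = −r cosθ − r²(cos2θ)/√u − r⁴ sin²2θ/(4u^{3/2}),  u = L² − r² sin²θ = 0.00891818 m².
Substituting r = 0.0246 m, L = 0.0965 m, θ = 53.8°: d²x/dθ² = -0.01269 m.
a = ω²·d²x/dθ² = (223.2)²·(-0.01269) = -632.03 m/s²;  |a| = 632.03 m/s².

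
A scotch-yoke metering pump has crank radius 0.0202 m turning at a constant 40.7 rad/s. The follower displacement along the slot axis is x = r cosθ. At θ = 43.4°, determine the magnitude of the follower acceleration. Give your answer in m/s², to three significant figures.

24.3

ω = 40.7 rad/s
x = r cosθ ⇒ ẍ = −rω² cosθ (ω constant).
|a| = rω²|cosθ| = 0.0202·(40.7)²·|cos 43.4°| = 24.312 m/s².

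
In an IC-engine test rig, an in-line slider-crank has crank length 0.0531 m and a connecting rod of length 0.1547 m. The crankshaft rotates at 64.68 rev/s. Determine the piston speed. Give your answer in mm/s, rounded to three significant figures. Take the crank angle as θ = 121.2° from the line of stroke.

ω = 2π·64.7 = 406.4 rad/s
For an in-line slider-crank, x = r cosθ + √(L² − r² sin²θ), so v = −rω sinθ·[1 + r cosθ/√(L² − r² sin²θ)].
With r = 0.0531 m, L = 0.1547 m, θ = 121.2°: √(L² − r² sin²θ) = 0.14788 m.
v = −0.0531·406.4·0.85536·[1 + 0.0531·-0.51803/0.14788] = -15.025 m/s.
|v| = 15.025 m/s = 15025 mm/s.

15000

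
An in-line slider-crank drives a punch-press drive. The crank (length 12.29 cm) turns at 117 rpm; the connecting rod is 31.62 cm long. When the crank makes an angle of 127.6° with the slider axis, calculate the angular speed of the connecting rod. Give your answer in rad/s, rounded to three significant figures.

3.05

ω = 12.25 rad/s (converted from 117 rpm).
The rod makes angle φ with the slider axis where L sinφ = r sinθ; differentiating, L cosφ·φ̇ = r ω cosθ.
L cosφ = √(L² − r² sin²θ) = 0.30083 m.
|ω_rod| = r ω |cosθ| / √(L² − r² sin²θ) = 0.1229·12.25·0.61015/0.30083 = 3.054 rad/s.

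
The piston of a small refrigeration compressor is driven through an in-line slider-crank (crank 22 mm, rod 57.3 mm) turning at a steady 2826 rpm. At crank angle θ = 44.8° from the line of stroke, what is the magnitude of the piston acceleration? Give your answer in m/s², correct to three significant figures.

ω = 2π·2826/60 = 295.9 rad/s
x(θ) = r cosθ + √(L² − r² sin²θ); with ω constant, a = ω²·d²x/dθ².
d²x/dθ² = −r cosθ − r²(cos2θ)/√u − r⁴ sin²2θ/(4u^{3/2}),  u = L² − r² sin²θ = 0.00304298 m².
Substituting r = 0.022 m, L = 0.0573 m, θ = 44.8°: d²x/dθ² = -0.016021 m.
a = ω²·d²x/dθ² = (295.9)²·(-0.016021) = -1403.1 m/s²;  |a| = 1403.1 m/s².

1400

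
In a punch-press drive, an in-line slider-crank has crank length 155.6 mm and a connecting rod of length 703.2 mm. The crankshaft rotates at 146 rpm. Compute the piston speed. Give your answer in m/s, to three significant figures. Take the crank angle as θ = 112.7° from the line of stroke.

ω = 2π·146/60 = 15.29 rad/s
For an in-line slider-crank, x = r cosθ + √(L² − r² sin²θ), so v = −rω sinθ·[1 + r cosθ/√(L² − r² sin²θ)].
With r = 0.1556 m, L = 0.7032 m, θ = 112.7°: √(L² − r² sin²θ) = 0.68839 m.
v = −0.1556·15.29·0.92254·[1 + 0.1556·-0.38591/0.68839] = -2.0033 m/s.
|v| = 2.0033 m/s.

2.00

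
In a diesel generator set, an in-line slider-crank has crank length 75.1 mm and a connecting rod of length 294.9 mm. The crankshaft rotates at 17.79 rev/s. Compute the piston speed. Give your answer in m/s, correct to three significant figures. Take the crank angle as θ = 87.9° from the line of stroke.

ω = 2π·17.8 = 111.8 rad/s
For an in-line slider-crank, x = r cosθ + √(L² − r² sin²θ), so v = −rω sinθ·[1 + r cosθ/√(L² − r² sin²θ)].
With r = 0.0751 m, L = 0.2949 m, θ = 87.9°: √(L² − r² sin²θ) = 0.28519 m.
v = −0.0751·111.8·0.99933·[1 + 0.0751·0.03664/0.28519] = -8.4698 m/s.
|v| = 8.4698 m/s.

8.47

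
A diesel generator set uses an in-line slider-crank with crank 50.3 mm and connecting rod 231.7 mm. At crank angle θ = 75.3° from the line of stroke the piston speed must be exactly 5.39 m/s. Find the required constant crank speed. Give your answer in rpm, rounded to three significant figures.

1000

For an in-line slider-crank, |v_piston| = rω|sinθ|·[1 + r cosθ/√(L² − r² sin²θ)].
With r = 0.0503 m, L = 0.2317 m, θ = 75.3°: the bracketed kinematic factor |dx/dθ| = 0.051395 m.
ω = v/|dx/dθ| = 5.39/0.051395 = 104.87 rad/s.
N = 60ω/(2π) = 1001.5 rpm.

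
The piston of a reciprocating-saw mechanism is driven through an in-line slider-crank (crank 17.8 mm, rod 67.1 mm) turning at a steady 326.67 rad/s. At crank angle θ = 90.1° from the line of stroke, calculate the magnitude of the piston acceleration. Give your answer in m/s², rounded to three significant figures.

526

ω = 326.7 rad/s
x(θ) = r cosθ + √(L² − r² sin²θ); with ω constant, a = ω²·d²x/dθ².
d²x/dθ² = −r cosθ − r²(cos2θ)/√u − r⁴ sin²2θ/(4u^{3/2}),  u = L² − r² sin²θ = 0.00418557 m².
Substituting r = 0.0178 m, L = 0.0671 m, θ = 90.1°: d²x/dθ² = +0.0049284 m.
a = ω²·d²x/dθ² = (326.7)²·(+0.0049284) = +525.93 m/s²;  |a| = 525.93 m/s².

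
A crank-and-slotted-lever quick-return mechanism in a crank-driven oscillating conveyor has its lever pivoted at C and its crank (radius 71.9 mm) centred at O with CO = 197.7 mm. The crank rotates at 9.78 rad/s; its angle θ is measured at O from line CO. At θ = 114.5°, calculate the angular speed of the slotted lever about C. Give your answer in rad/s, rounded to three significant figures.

0.218

ω = 9.78 rad/s
Crank pin A relative to C: A = (d + r cosθ, r sinθ); lever angle φ = atan2(r sinθ, d + r cosθ).
Differentiating tanφ: φ̇ = rω(d cosθ + r)/(d² + r² + 2dr cosθ).
d² + r² + 2dr cosθ = |CA|² = 0.0324655 m²;  d cosθ + r = -0.010085 m.
|ω_lever| = |0.0719·9.78·-0.010085| / 0.0324655 = 0.21843 rad/s.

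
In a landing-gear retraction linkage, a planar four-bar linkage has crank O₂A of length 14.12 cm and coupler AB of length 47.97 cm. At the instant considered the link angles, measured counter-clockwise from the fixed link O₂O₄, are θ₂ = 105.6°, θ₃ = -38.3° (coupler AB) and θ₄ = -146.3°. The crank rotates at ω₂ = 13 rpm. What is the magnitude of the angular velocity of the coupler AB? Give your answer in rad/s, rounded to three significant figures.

ω₂ = 1.361 rad/s (from 13 rpm).
Differentiating the loop-closure r₂e^{iθ₂}+r₃e^{iθ₃}=r₁+r₄e^{iθ₄} gives r₂ω₂e^{iθ₂}+r₃ω₃e^{iθ₃}=r₄ω₄e^{iθ₄}.
Eliminating the other unknown: ω₃ = r₂ω₂ sin(θ₄−θ₂) / [r₃ sin(θ₃−θ₄)].
Numerator sine = +0.95052; denominator sine = +0.95106.
Result = 0.1412·1.361·(+0.95052) / (0.4797·(+0.95106)) = +0.40049 rad/s; magnitude 0.40049 rad/s.

0.400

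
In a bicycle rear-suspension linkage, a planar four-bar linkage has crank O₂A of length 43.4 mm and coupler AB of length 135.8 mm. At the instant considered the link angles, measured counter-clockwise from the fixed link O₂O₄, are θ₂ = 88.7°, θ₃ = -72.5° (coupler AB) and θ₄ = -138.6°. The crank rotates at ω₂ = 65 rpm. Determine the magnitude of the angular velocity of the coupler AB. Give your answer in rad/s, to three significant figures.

ω₂ = 6.807 rad/s (from 65 rpm).
Differentiating the loop-closure r₂e^{iθ₂}+r₃e^{iθ₃}=r₁+r₄e^{iθ₄} gives r₂ω₂e^{iθ₂}+r₃ω₃e^{iθ₃}=r₄ω₄e^{iθ₄}.
Eliminating the other unknown: ω₃ = r₂ω₂ sin(θ₄−θ₂) / [r₃ sin(θ₃−θ₄)].
Numerator sine = +0.73491; denominator sine = +0.91425.
Result = 0.0434·6.807·(+0.73491) / (0.1358·(+0.91425)) = +1.7486 rad/s; magnitude 1.7486 rad/s.

1.75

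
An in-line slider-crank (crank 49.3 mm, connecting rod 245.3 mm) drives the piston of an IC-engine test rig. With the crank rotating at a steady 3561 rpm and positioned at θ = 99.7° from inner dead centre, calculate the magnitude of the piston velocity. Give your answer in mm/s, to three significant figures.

17500

ω = 2π·3561/60 = 372.9 rad/s
For an in-line slider-crank, x = r cosθ + √(L² − r² sin²θ), so v = −rω sinθ·[1 + r cosθ/√(L² − r² sin²θ)].
With r = 0.0493 m, L = 0.2453 m, θ = 99.7°: √(L² − r² sin²θ) = 0.24044 m.
v = −0.0493·372.9·0.98570·[1 + 0.0493·-0.16849/0.24044] = -17.495 m/s.
|v| = 17.495 m/s = 17495 mm/s.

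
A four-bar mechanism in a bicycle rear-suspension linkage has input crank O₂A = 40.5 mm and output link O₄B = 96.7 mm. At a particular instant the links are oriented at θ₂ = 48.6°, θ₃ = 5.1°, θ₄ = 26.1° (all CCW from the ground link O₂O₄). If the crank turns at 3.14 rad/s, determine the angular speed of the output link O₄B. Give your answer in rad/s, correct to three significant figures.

2.53

ω₂ = 3.14 rad/s
Differentiating the loop-closure r₂e^{iθ₂}+r₃e^{iθ₃}=r₁+r₄e^{iθ₄} gives r₂ω₂e^{iθ₂}+r₃ω₃e^{iθ₃}=r₄ω₄e^{iθ₄}.
Eliminating the other unknown: ω₄ = r₂ω₂ sin(θ₂−θ₃) / [r₄ sin(θ₄−θ₃)].
Numerator sine = +0.68835; denominator sine = +0.35837.
Result = 0.0405·3.14·(+0.68835) / (0.0967·(+0.35837)) = +2.526 rad/s; magnitude 2.526 rad/s.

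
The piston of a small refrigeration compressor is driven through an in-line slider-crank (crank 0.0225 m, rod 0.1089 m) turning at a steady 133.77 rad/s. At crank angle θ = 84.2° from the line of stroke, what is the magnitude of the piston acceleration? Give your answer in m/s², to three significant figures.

ω = 133.8 rad/s
x(θ) = r cosθ + √(L² − r² sin²θ); with ω constant, a = ω²·d²x/dθ².
d²x/dθ² = −r cosθ − r²(cos2θ)/√u − r⁴ sin²2θ/(4u^{3/2}),  u = L² − r² sin²θ = 0.0113581 m².
Substituting r = 0.0225 m, L = 0.1089 m, θ = 84.2°: d²x/dθ² = +0.0023773 m.
a = ω²·d²x/dθ² = (133.8)²·(+0.0023773) = +42.54 m/s²;  |a| = 42.54 m/s².

42.5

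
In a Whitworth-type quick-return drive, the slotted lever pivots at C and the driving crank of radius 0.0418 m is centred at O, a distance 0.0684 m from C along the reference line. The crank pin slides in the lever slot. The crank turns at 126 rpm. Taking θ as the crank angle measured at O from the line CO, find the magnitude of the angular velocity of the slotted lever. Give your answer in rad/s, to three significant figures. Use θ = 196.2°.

ω = 13.19 rad/s (from 126 rpm).
Crank pin A relative to C: A = (d + r cosθ, r sinθ); lever angle φ = atan2(r sinθ, d + r cosθ).
Differentiating tanφ: φ̇ = rω(d cosθ + r)/(d² + r² + 2dr cosθ).
d² + r² + 2dr cosθ = |CA|² = 0.00093461 m²;  d cosθ + r = -0.023884 m.
|ω_lever| = |0.0418·13.19·-0.023884| / 0.00093461 = 14.095 rad/s.

14.1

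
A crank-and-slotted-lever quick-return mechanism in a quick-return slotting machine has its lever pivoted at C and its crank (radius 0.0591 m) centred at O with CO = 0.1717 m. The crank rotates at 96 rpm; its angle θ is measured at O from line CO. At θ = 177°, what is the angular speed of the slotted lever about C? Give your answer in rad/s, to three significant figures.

5.25

ω = 10.05 rad/s (from 96 rpm).
Crank pin A relative to C: A = (d + r cosθ, r sinθ); lever angle φ = atan2(r sinθ, d + r cosθ).
Differentiating tanφ: φ̇ = rω(d cosθ + r)/(d² + r² + 2dr cosθ).
d² + r² + 2dr cosθ = |CA|² = 0.0127066 m²;  d cosθ + r = -0.11236 m.
|ω_lever| = |0.0591·10.05·-0.11236| / 0.0127066 = 5.254 rad/s.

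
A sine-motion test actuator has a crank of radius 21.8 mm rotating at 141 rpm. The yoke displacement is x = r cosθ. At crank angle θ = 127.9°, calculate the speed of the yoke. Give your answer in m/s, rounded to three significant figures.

0.254

ω = 14.77 rad/s (from 141 rpm).
x = r cosθ ⇒ ẋ = −rω sinθ.
|v| = rω|sinθ| = 0.0218·14.77·|sin 127.9°| = 0.254 m/s.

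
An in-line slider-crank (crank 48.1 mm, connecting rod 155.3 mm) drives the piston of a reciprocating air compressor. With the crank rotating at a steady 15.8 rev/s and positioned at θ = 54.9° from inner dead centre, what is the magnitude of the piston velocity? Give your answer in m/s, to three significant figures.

ω = 2π·15.8 = 99.27 rad/s
For an in-line slider-crank, x = r cosθ + √(L² − r² sin²θ), so v = −rω sinθ·[1 + r cosθ/√(L² − r² sin²θ)].
With r = 0.0481 m, L = 0.1553 m, θ = 54.9°: √(L² − r² sin²θ) = 0.15023 m.
v = −0.0481·99.27·0.81815·[1 + 0.0481·0.57501/0.15023] = -4.626 m/s.
|v| = 4.626 m/s.

4.63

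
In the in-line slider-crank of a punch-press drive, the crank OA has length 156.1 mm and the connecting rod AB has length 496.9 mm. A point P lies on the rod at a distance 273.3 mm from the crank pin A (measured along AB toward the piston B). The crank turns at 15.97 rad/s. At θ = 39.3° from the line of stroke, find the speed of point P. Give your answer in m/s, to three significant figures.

ω = 15.97 rad/s.  Crank-pin speed |V_A| = rω = 2.4929 m/s, perpendicular to OA.
Rod angle: sinφ = −(r/L) sinθ ⇒ φ = -11.477°; ω_rod = −rω cosθ/√(L²−r²sin²θ) = -3.9615 rad/s.
V_P = V_A + ω_rod × AP, with AP = 0.2733 m along the rod.
Components: V_Px = −rω sinθ − a·ω_rod·sinφ = -1.7944 m/s;  V_Py = rω cosθ + a·ω_rod·cosφ = +0.86808 m/s.
|V_P| = √(V_Px² + V_Py²) = 1.9933 m/s.

1.99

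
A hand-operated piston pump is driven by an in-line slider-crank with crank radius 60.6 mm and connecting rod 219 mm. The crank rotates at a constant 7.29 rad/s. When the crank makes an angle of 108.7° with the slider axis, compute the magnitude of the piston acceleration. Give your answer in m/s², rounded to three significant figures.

ω = 7.29 rad/s
x(θ) = r cosθ + √(L² − r² sin²θ); with ω constant, a = ω²·d²x/dθ².
d²x/dθ² = −r cosθ − r²(cos2θ)/√u − r⁴ sin²2θ/(4u^{3/2}),  u = L² − r² sin²θ = 0.0446661 m².
Substituting r = 0.0606 m, L = 0.219 m, θ = 108.7°: d²x/dθ² = +0.033101 m.
a = ω²·d²x/dθ² = (7.29)²·(+0.033101) = +1.7591 m/s²;  |a| = 1.7591 m/s².

1.76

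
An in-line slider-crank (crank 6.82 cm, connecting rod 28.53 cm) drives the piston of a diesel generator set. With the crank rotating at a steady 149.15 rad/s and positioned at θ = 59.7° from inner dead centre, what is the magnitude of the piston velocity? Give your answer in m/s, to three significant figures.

ω = 149.2 rad/s
For an in-line slider-crank, x = r cosθ + √(L² − r² sin²θ), so v = −rω sinθ·[1 + r cosθ/√(L² − r² sin²θ)].
With r = 0.0682 m, L = 0.2853 m, θ = 59.7°: √(L² − r² sin²θ) = 0.27916 m.
v = −0.0682·149.2·0.86340·[1 + 0.0682·0.50453/0.27916] = -9.865 m/s.
|v| = 9.865 m/s.

9.87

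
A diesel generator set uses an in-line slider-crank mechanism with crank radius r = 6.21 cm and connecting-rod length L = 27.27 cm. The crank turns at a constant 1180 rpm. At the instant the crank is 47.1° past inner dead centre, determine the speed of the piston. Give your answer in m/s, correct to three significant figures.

6.51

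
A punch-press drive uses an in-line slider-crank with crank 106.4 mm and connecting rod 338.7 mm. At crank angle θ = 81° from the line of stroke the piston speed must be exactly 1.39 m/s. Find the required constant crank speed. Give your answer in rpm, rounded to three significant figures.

For an in-line slider-crank, |v_piston| = rω|sinθ|·[1 + r cosθ/√(L² − r² sin²θ)].
With r = 0.1064 m, L = 0.3387 m, θ = 81°: the bracketed kinematic factor |dx/dθ| = 0.11052 m.
ω = v/|dx/dθ| = 1.39/0.11052 = 12.577 rad/s.
N = 60ω/(2π) = 120.1 rpm.

120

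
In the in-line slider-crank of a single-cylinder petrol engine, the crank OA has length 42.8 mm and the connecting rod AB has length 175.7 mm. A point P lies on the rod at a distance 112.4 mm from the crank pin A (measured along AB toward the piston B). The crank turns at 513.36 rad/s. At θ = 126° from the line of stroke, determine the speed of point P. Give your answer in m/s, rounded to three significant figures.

16.8

ω = 513.4 rad/s.  Crank-pin speed |V_A| = rω = 21.972 m/s, perpendicular to OA.
Rod angle: sinφ = −(r/L) sinθ ⇒ φ = -11.366°; ω_rod = −rω cosθ/√(L²−r²sin²θ) = +74.975 rad/s.
V_P = V_A + ω_rod × AP, with AP = 0.1124 m along the rod.
Components: V_Px = −rω sinθ − a·ω_rod·sinφ = -16.115 m/s;  V_Py = rω cosθ + a·ω_rod·cosφ = -4.6528 m/s.
|V_P| = √(V_Px² + V_Py²) = 16.773 m/s.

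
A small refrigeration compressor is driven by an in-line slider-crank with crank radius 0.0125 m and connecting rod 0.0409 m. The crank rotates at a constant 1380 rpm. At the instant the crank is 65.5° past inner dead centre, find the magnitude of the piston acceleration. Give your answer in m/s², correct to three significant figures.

55.0

ω = 2π·1380/60 = 144.5 rad/s
x(θ) = r cosθ + √(L² − r² sin²θ); with ω constant, a = ω²·d²x/dθ².
d²x/dθ² = −r cosθ − r²(cos2θ)/√u − r⁴ sin²2θ/(4u^{3/2}),  u = L² − r² sin²θ = 0.00154343 m².
Substituting r = 0.0125 m, L = 0.0409 m, θ = 65.5°: d²x/dθ² = -0.0026317 m.
a = ω²·d²x/dθ² = (144.5)²·(-0.0026317) = -54.961 m/s²;  |a| = 54.961 m/s².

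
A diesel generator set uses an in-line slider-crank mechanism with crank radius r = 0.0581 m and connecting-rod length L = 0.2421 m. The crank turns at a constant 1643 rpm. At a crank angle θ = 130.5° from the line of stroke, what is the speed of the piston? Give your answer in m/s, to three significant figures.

ω = 2π·1643/60 = 172.1 rad/s
For an in-line slider-crank, x = r cosθ + √(L² − r² sin²θ), so v = −rω sinθ·[1 + r cosθ/√(L² − r² sin²θ)].
With r = 0.0581 m, L = 0.2421 m, θ = 130.5°: √(L² − r² sin²θ) = 0.23803 m.
v = −0.0581·172.1·0.76041·[1 + 0.0581·-0.64945/0.23803] = -6.3964 m/s.
|v| = 6.3964 m/s.

6.40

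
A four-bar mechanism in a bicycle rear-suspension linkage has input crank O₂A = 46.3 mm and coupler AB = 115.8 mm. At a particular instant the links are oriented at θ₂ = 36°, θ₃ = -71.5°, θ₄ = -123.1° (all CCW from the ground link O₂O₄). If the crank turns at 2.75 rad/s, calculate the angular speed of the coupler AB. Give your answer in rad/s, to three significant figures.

0.501

ω₂ = 2.75 rad/s
Differentiating the loop-closure r₂e^{iθ₂}+r₃e^{iθ₃}=r₁+r₄e^{iθ₄} gives r₂ω₂e^{iθ₂}+r₃ω₃e^{iθ₃}=r₄ω₄e^{iθ₄}.
Eliminating the other unknown: ω₃ = r₂ω₂ sin(θ₄−θ₂) / [r₃ sin(θ₃−θ₄)].
Numerator sine = -0.35674; denominator sine = +0.78369.
Result = 0.0463·2.75·(-0.35674) / (0.1158·(+0.78369)) = -0.5005 rad/s; magnitude 0.5005 rad/s.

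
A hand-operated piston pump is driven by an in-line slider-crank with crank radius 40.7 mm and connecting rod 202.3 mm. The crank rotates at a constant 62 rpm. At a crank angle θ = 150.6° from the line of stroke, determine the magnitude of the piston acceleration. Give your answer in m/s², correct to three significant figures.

1.31

ω = 2π·62/60 = 6.493 rad/s
x(θ) = r cosθ + √(L² − r² sin²θ); with ω constant, a = ω²·d²x/dθ².
d²x/dθ² = −r cosθ − r²(cos2θ)/√u − r⁴ sin²2θ/(4u^{3/2}),  u = L² − r² sin²θ = 0.0405261 m².
Substituting r = 0.0407 m, L = 0.2023 m, θ = 150.6°: d²x/dθ² = +0.031134 m.
a = ω²·d²x/dθ² = (6.493)²·(+0.031134) = +1.3124 m/s²;  |a| = 1.3124 m/s².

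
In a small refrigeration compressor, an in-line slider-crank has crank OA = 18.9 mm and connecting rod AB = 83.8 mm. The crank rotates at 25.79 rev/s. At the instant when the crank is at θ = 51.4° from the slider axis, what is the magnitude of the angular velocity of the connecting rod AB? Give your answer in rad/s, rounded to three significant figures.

ω = 162 rad/s (converted from 25.79 rev/s).
The rod makes angle φ with the slider axis where L sinφ = r sinθ; differentiating, L cosφ·φ̇ = r ω cosθ.
L cosφ = √(L² − r² sin²θ) = 0.082488 m.
|ω_rod| = r ω |cosθ| / √(L² − r² sin²θ) = 0.0189·162·0.62388/0.082488 = 23.163 rad/s.

23.2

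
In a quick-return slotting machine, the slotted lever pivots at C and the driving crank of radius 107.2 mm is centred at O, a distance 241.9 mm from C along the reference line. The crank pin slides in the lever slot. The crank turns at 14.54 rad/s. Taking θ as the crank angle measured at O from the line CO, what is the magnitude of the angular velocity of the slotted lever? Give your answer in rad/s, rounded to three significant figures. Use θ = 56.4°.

ω = 14.54 rad/s
Crank pin A relative to C: A = (d + r cosθ, r sinθ); lever angle φ = atan2(r sinθ, d + r cosθ).
Differentiating tanφ: φ̇ = rω(d cosθ + r)/(d² + r² + 2dr cosθ).
d² + r² + 2dr cosθ = |CA|² = 0.0987082 m²;  d cosθ + r = +0.24107 m.
|ω_lever| = |0.1072·14.54·+0.24107| / 0.0987082 = 3.8066 rad/s.

3.81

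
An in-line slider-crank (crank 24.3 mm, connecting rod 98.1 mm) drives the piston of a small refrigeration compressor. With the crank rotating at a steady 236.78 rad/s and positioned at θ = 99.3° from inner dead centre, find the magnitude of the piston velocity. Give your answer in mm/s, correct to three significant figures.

5440

ω = 236.8 rad/s
For an in-line slider-crank, x = r cosθ + √(L² − r² sin²θ), so v = −rω sinθ·[1 + r cosθ/√(L² − r² sin²θ)].
With r = 0.0243 m, L = 0.0981 m, θ = 99.3°: √(L² − r² sin²θ) = 0.095124 m.
v = −0.0243·236.8·0.98686·[1 + 0.0243·-0.16160/0.095124] = -5.4437 m/s.
|v| = 5.4437 m/s = 5443.7 mm/s.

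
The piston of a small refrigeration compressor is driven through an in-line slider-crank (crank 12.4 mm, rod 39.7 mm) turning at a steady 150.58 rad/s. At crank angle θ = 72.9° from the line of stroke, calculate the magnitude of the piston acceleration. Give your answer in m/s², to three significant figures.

7.35

ω = 150.6 rad/s
x(θ) = r cosθ + √(L² − r² sin²θ); with ω constant, a = ω²·d²x/dθ².
d²x/dθ² = −r cosθ − r²(cos2θ)/√u − r⁴ sin²2θ/(4u^{3/2}),  u = L² − r² sin²θ = 0.00143562 m².
Substituting r = 0.0124 m, L = 0.0397 m, θ = 72.9°: d²x/dθ² = -0.00032405 m.
a = ω²·d²x/dθ² = (150.6)²·(-0.00032405) = -7.3477 m/s²;  |a| = 7.3477 m/s².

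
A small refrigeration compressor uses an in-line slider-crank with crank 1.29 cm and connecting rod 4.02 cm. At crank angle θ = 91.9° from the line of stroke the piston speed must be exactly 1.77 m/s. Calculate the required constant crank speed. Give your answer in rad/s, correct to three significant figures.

139

For an in-line slider-crank, |v_piston| = rω|sinθ|·[1 + r cosθ/√(L² − r² sin²θ)].
With r = 0.0129 m, L = 0.0402 m, θ = 91.9°: the bracketed kinematic factor |dx/dθ| = 0.012748 m.
ω = v/|dx/dθ| = 1.77/0.012748 = 138.84 rad/s.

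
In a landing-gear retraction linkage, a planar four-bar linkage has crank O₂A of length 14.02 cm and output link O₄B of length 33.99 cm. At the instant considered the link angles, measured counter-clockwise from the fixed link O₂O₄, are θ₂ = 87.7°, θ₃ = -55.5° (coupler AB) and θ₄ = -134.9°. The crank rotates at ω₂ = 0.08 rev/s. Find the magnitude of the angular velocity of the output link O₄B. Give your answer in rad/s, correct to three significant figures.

ω₂ = 0.5027 rad/s (from 0.08 rev/s).
Differentiating the loop-closure r₂e^{iθ₂}+r₃e^{iθ₃}=r₁+r₄e^{iθ₄} gives r₂ω₂e^{iθ₂}+r₃ω₃e^{iθ₃}=r₄ω₄e^{iθ₄}.
Eliminating the other unknown: ω₄ = r₂ω₂ sin(θ₂−θ₃) / [r₄ sin(θ₄−θ₃)].
Numerator sine = +0.59902; denominator sine = -0.98294.
Result = 0.1402·0.5027·(+0.59902) / (0.3399·(-0.98294)) = -0.12635 rad/s; magnitude 0.12635 rad/s.

0.126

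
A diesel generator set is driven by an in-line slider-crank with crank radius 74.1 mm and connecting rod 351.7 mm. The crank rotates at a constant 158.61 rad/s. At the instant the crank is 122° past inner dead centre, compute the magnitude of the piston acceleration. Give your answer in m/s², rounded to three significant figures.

ω = 158.6 rad/s
x(θ) = r cosθ + √(L² − r² sin²θ); with ω constant, a = ω²·d²x/dθ².
d²x/dθ² = −r cosθ − r²(cos2θ)/√u − r⁴ sin²2θ/(4u^{3/2}),  u = L² − r² sin²θ = 0.119744 m².
Substituting r = 0.0741 m, L = 0.3517 m, θ = 122°: d²x/dθ² = +0.046076 m.
a = ω²·d²x/dθ² = (158.6)²·(+0.046076) = +1159.1 m/s²;  |a| = 1159.1 m/s².

1160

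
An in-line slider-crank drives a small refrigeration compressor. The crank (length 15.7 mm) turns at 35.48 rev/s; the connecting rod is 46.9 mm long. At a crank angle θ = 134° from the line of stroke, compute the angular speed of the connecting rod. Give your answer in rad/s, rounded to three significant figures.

ω = 222.9 rad/s (converted from 35.48 rev/s).
The rod makes angle φ with the slider axis where L sinφ = r sinθ; differentiating, L cosφ·φ̇ = r ω cosθ.
L cosφ = √(L² − r² sin²θ) = 0.04552 m.
|ω_rod| = r ω |cosθ| / √(L² − r² sin²θ) = 0.0157·222.9·0.69466/0.04552 = 53.411 rad/s.

53.4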